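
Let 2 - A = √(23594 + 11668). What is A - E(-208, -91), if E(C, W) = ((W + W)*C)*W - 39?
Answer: 3444937 - 3*√3918 ≈ 3.4447e+6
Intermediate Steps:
A = 2 - 3*√3918 (A = 2 - √(23594 + 11668) = 2 - √35262 = 2 - 3*√3918 ≈ -185.78)
E(C, W) = -39 + 2*C*W² (E(C, W) = ((2*W)*C)*W - 39 = (2*C*W)*W - 39 = 2*C*W² - 39 = -39 + 2*C*W²)
A - E(-208, -91) = (2 - 3*√3918) - (-39 + 2*(-208)*(-91)²) = (2 - 3*√3918) - (-39 + 2*(-208)*8281) = (2 - 3*√3918) - (-39 - 3444896) = (2 - 3*√3918) - 1*(-3444935) = (2 - 3*√3918) + 3444935 = 3444937 - 3*√3918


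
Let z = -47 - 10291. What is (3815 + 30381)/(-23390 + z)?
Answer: -8549/8432 ≈ -1.0139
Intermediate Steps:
z = -10338
(3815 + 30381)/(-23390 + z) = (3815 + 30381)/(-23390 - 10338) = 34196/(-33728) = 34196*(-1/33728) = -8549/8432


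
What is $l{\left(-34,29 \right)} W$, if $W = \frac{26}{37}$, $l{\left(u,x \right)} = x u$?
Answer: $- \frac{25636}{37} \approx -692.87$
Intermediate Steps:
$l{\left(u,x \right)} = u x$
$W = \frac{26}{37}$ ($W = 26 \cdot \frac{1}{37} = \frac{26}{37} \approx 0.7027$)
$l{\left(-34,29 \right)} W = \left(-34\right) 29 \cdot \frac{26}{37} = \left(-986\right) \frac{26}{37} = - \frac{25636}{37}$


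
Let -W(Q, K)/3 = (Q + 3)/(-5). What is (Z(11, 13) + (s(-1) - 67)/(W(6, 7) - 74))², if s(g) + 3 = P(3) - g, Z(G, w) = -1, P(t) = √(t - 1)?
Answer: 54/117649 - 20*√2/117649 ≈ 0.00021858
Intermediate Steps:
P(t) = √(-1 + t)
s(g) = -3 + √2 - g (s(g) = -3 + (√(-1 + 3) - g) = -3 + (√2 - g) = -3 + √2 - g)
W(Q, K) = 9/5 + 3*Q/5 (W(Q, K) = -3*(Q + 3)/(-5) = -3*(3 + Q)*(-1)/5 = -3*(-⅗ - Q/5) = 9/5 + 3*Q/5)
(Z(11, 13) + (s(-1) - 67)/(W(6, 7) - 74))² = (-1 + ((-3 + √2 - 1*(-1)) - 67)/((9/5 + (⅗)*6) - 74))² = (-1 + ((-3 + √2 + 1) - 67)/((9/5 + 18/5) - 74))² = (-1 + ((-2 + √2) - 67)/(27/5 - 74))² = (-1 + (-69 + √2)/(-343/5))² = (-1 + (-69 + √2)*(-5/343))² = (-1 + (345/343 - 5*√2/343))² = (2/343 - 5*√2/343)²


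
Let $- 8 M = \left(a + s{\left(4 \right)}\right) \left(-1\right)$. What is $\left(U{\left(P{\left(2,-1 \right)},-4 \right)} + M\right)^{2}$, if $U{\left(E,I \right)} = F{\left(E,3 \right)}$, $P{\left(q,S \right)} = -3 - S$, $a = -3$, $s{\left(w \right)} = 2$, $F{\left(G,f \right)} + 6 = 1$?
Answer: $\frac{1681}{64} \approx 26.266$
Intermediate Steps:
$F{\left(G,f \right)} = -5$ ($F{\left(G,f \right)} = -6 + 1 = -5$)
$M = - \frac{1}{8}$ ($M = - \frac{\left(-3 + 2\right) \left(-1\right)}{8} = - \frac{\left(-1\right) \left(-1\right)}{8} = \left(- \frac{1}{8}\right) 1 = - \frac{1}{8} \approx -0.125$)
$U{\left(E,I \right)} = -5$
$\left(U{\left(P{\left(2,-1 \right)},-4 \right)} + M\right)^{2} = \left(-5 - \frac{1}{8}\right)^{2} = \left(- \frac{41}{8}\right)^{2} = \frac{1681}{64}$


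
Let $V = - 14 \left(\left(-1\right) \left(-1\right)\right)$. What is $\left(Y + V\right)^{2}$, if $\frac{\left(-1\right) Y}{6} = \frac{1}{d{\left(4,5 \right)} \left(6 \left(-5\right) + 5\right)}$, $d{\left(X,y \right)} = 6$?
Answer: $\frac{121801}{625} \approx 194.88$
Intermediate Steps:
$V = -14$ ($V = \left(-14\right) 1 = -14$)
$Y = \frac{1}{25}$ ($Y = - \frac{6}{6 \left(6 \left(-5\right) + 5\right)} = - \frac{6}{6 \left(-30 + 5\right)} = - \frac{6}{6 \left(-25\right)} = - \frac{6}{-150} = \left(-6\right) \left(- \frac{1}{150}\right) = \frac{1}{25} \approx 0.04$)
$\left(Y + V\right)^{2} = \left(\frac{1}{25} - 14\right)^{2} = \left(- \frac{349}{25}\right)^{2} = \frac{121801}{625}$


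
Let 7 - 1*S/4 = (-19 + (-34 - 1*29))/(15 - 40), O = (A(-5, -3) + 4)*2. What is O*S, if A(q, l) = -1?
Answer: 2232/25 ≈ 89.280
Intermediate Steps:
O = 6 (O = (-1 + 4)*2 = 3*2 = 6)
S = 372/25 (S = 28 - 4*(-19 + (-34 - 1*29))/(15 - 40) = 28 - 4*(-19 + (-34 - 29))/(-25) = 28 - 4*(-19 - 63)*(-1)/25 = 28 - (-328)*(-1)/25 = 28 - 4*82/25 = 28 - 328/25 = 372/25 ≈ 14.880)
O*S = 6*(372/25) = 2232/25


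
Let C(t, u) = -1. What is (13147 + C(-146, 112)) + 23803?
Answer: 36949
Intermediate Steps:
(13147 + C(-146, 112)) + 23803 = (13147 - 1) + 23803 = 13146 + 23803 = 36949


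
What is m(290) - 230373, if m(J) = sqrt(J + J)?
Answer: -230373 + 2*sqrt(145) ≈ -2.3035e+5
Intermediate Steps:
m(J) = sqrt(2)*sqrt(J) (m(J) = sqrt(2*J) = sqrt(2)*sqrt(J))
m(290) - 230373 = sqrt(2)*sqrt(290) - 230373 = 2*sqrt(145) - 230373 = -230373 + 2*sqrt(145)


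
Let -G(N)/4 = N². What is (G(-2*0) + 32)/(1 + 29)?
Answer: 16/15 ≈ 1.0667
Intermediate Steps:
G(N) = -4*N²
(G(-2*0) + 32)/(1 + 29) = (-4*(-2*0)² + 32)/(1 + 29) = (-4*0² + 32)/30 = (-4*0 + 32)/30 = (0 + 32)/30 = (1/30)*32 = 16/15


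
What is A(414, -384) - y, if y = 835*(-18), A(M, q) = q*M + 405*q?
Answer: -299466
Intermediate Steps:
A(M, q) = 405*q + M*q (A(M, q) = M*q + 405*q = 405*q + M*q)
y = -15030
A(414, -384) - y = -384*(405 + 414) - 1*(-15030) = -384*819 + 15030 = -314496 + 15030 = -299466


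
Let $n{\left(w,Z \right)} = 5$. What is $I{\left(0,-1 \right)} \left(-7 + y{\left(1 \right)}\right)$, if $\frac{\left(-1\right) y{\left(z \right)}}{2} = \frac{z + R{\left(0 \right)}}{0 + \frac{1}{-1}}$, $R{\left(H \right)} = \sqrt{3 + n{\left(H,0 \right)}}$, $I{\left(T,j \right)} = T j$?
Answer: $0$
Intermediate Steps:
$R{\left(H \right)} = 2 \sqrt{2}$ ($R{\left(H \right)} = \sqrt{3 + 5} = \sqrt{8} = 2 \sqrt{2}$)
$y{\left(z \right)} = 2 z + 4 \sqrt{2}$ ($y{\left(z \right)} = - 2 \frac{z + 2 \sqrt{2}}{0 + \frac{1}{-1}} = - 2 \frac{z + 2 \sqrt{2}}{0 - 1} = - 2 \frac{z + 2 \sqrt{2}}{-1} = - 2 \left(z + 2 \sqrt{2}\right) \left(-1\right) = - 2 \left(- z - 2 \sqrt{2}\right) = 2 z + 4 \sqrt{2}$)
$I{\left(0,-1 \right)} \left(-7 + y{\left(1 \right)}\right) = 0 \left(-1\right) \left(-7 + \left(2 \cdot 1 + 4 \sqrt{2}\right)\right) = 0 \left(-7 + \left(2 + 4 \sqrt{2}\right)\right) = 0 \left(-5 + 4 \sqrt{2}\right) = 0$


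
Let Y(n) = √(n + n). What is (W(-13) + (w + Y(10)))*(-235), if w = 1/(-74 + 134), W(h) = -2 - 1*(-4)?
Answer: -5687/12 - 470*√5 ≈ -1524.9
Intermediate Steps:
W(h) = 2 (W(h) = -2 + 4 = 2)
Y(n) = √2*√n (Y(n) = √(2*n) = √2*√n)
w = 1/60 ≈ 0.016667
(W(-13) + (w + Y(10)))*(-235) = (2 + (1/60 + √2*√10))*(-235) = (2 + (1/60 + 2*√5))*(-235) = (121/60 + 2*√5)*(-235) = -5687/12 - 470*√5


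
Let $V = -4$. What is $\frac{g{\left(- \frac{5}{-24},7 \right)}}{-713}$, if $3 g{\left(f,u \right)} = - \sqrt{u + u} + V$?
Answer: $\frac{4}{2139} + \frac{\sqrt{14}}{2139} \approx 0.0036193$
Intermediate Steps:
$g{\left(f,u \right)} = - \frac{4}{3} - \frac{\sqrt{2} \sqrt{u}}{3}$ ($g{\left(f,u \right)} = \frac{- \sqrt{u + u} - 4}{3} = \frac{- \sqrt{2 u} - 4}{3} = \frac{- \sqrt{2} \sqrt{u} - 4}{3} = \frac{-4 - \sqrt{2} \sqrt{u}}{3} = - \frac{4}{3} - \frac{\sqrt{2} \sqrt{u}}{3}$)
$\frac{g{\left(- \frac{5}{-24},7 \right)}}{-713} = \frac{- \frac{4}{3} - \frac{\sqrt{2} \sqrt{7}}{3}}{-713} = \left(- \frac{4}{3} - \frac{\sqrt{14}}{3}\right) \left(- \frac{1}{713}\right) = \frac{4}{2139} + \frac{\sqrt{14}}{2139}$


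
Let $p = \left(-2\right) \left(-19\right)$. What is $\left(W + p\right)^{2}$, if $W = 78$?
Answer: $13456$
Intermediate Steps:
$p = 38$
$\left(W + p\right)^{2} = \left(78 + 38\right)^{2} = 116^{2} = 13456$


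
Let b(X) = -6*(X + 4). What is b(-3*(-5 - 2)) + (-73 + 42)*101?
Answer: -3281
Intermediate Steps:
b(X) = -24 - 6*X (b(X) = -6*(4 + X) = -24 - 6*X)
b(-3*(-5 - 2)) + (-73 + 42)*101 = (-24 - (-18)*(-5 - 2)) + (-73 + 42)*101 = (-24 - (-18)*(-7)) - 31*101 = (-24 - 6*21) - 3131 = (-24 - 126) - 3131 = -150 - 3131 = -3281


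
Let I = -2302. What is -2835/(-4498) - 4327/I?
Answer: 6497254/2588599 ≈ 2.5099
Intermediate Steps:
-2835/(-4498) - 4327/I = -2835/(-4498) - 4327/(-2302) = -2835*(-1/4498) - 4327*(-1/2302) = 2835/4498 + 4327/2302 = 6497254/2588599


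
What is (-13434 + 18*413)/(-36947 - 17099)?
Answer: 3000/27023 ≈ 0.11102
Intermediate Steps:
(-13434 + 18*413)/(-36947 - 17099) = (-13434 + 7434)/(-54046) = -6000*(-1/54046) = 3000/27023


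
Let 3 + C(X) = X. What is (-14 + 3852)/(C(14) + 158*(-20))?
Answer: -3838/3149 ≈ -1.2188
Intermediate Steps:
C(X) = -3 + X
(-14 + 3852)/(C(14) + 158*(-20)) = (-14 + 3852)/((-3 + 14) + 158*(-20)) = 3838/(11 - 3160) = 3838/(-3149) = 3838*(-1/3149) = -3838/3149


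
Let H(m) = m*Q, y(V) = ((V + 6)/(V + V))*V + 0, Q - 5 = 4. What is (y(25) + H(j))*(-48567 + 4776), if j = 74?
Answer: -59687133/2 ≈ -2.9844e+7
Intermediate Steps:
Q = 9 (Q = 5 + 4 = 9)
y(V) = 3 + V/2 (y(V) = ((6 + V)/((2*V)))*V + 0 = ((6 + V)*(1/(2*V)))*V + 0 = ((6 + V)/(2*V))*V + 0 = (3 + V/2) + 0 = 3 + V/2)
H(m) = 9*m (H(m) = m*9 = 9*m)
(y(25) + H(j))*(-48567 + 4776) = ((3 + (½)*25) + 9*74)*(-48567 + 4776) = ((3 + 25/2) + 666)*(-43791) = (31/2 + 666)*(-43791) = (1363/2)*(-43791) = -59687133/2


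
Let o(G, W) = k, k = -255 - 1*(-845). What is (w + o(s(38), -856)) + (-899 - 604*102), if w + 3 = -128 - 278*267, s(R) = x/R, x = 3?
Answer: -136274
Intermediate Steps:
s(R) = 3/R
k = 590 (k = -255 + 845 = 590)
o(G, W) = 590
w = -74357 (w = -3 + (-128 - 278*267) = -3 + (-128 - 74226) = -3 - 74354 = -74357)
(w + o(s(38), -856)) + (-899 - 604*102) = (-74357 + 590) + (-899 - 604*102) = -73767 + (-899 - 61608) = -73767 - 62507 = -136274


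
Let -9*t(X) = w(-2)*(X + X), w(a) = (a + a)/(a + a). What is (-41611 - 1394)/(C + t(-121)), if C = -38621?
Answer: 387045/347347 ≈ 1.1143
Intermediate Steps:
w(a) = 1 (w(a) = (2*a)/((2*a)) = (2*a)*(1/(2*a)) = 1)
t(X) = -2*X/9 (t(X) = -(X + X)/9 = -2*X/9)
(-41611 - 1394)/(C + t(-121)) = (-41611 - 1394)/(-38621 - 2/9*(-121)) = -43005/(-38621 + 242/9) = -43005/(-347347/9) = -43005*(-9/347347) = 387045/347347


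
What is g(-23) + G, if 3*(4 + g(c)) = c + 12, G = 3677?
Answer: 11008/3 ≈ 3669.3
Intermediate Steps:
g(c) = c/3 (g(c) = -4 + (c + 12)/3 = -4 + (12 + c)/3 = -4 + (4 + c/3) = c/3)
g(-23) + G = (1/3)*(-23) + 3677 = -23/3 + 3677 = 11008/3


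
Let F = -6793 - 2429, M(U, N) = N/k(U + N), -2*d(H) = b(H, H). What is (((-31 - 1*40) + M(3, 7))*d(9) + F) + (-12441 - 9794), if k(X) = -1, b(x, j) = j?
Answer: -31106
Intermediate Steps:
d(H) = -H/2
M(U, N) = -N (M(U, N) = N/(-1) = N*(-1) = -N)
F = -9222
(((-31 - 1*40) + M(3, 7))*d(9) + F) + (-12441 - 9794) = (((-31 - 1*40) - 1*7)*(-½*9) - 9222) + (-12441 - 9794) = (((-31 - 40) - 7)*(-9/2) - 9222) - 22235 = ((-71 - 7)*(-9/2) - 9222) - 22235 = (-78*(-9/2) - 9222) - 22235 = (351 - 9222) - 22235 = -8871 - 22235 = -31106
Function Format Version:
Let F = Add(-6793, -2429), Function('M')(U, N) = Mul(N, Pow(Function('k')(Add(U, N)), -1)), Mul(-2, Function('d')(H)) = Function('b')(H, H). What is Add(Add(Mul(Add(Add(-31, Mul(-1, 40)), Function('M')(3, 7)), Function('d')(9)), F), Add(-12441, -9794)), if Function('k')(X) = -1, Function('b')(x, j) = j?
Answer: -31106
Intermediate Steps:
Function('d')(H) = Mul(Rational(-1, 2), H)
Function('M')(U, N) = Mul(-1, N) (Function('M')(U, N) = Mul(N, Pow(-1, -1)) = Mul(N, -1) = Mul(-1, N))
F = -9222
Add(Add(Mul(Add(Add(-31, Mul(-1, 40)), Function('M')(3, 7)), Function('d')(9)), F), Add(-12441, -9794)) = Add(Add(Mul(Add(Add(-31, Mul(-1, 40)), Mul(-1, 7)), Mul(Rational(-1, 2), 9)), -9222), Add(-12441, -9794)) = Add(Add(Mul(Add(Add(-31, -40), -7), Rational(-9, 2)), -9222), -22235) = Add(Add(Mul(Add(-71, -7), Rational(-9, 2)), -9222), -22235) = Add(Add(Mul(-78, Rational(-9, 2)), -9222), -22235) = Add(Add(351, -9222), -22235) = Add(-8871, -22235) = -31106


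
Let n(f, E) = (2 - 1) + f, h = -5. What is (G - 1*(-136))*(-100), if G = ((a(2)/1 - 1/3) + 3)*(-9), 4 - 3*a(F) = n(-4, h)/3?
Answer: -9700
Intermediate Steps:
n(f, E) = 1 + f
a(F) = 5/3 (a(F) = 4/3 - (1 - 4)/(3*3) = 4/3 - (-1)/3 = 4/3 - ⅓*(-1) = 4/3 + ⅓ = 5/3)
G = -39 (G = (((5/3)/1 - 1/3) + 3)*(-9) = (((5/3)*1 - 1*⅓) + 3)*(-9) = ((5/3 - ⅓) + 3)*(-9) = (4/3 + 3)*(-9) = (13/3)*(-9) = -39)
(G - 1*(-136))*(-100) = (-39 - 1*(-136))*(-100) = (-39 + 136)*(-100) = 97*(-100) = -9700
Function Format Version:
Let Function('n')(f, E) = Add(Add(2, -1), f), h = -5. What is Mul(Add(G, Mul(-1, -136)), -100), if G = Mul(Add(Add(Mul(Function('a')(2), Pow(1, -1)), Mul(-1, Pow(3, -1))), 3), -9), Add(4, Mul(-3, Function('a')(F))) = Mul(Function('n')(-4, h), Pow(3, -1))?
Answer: -9700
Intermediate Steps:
Function('n')(f, E) = Add(1, f)
Function('a')(F) = Rational(5, 3) (Function('a')(F) = Add(Rational(4, 3), Mul(Rational(-1, 3), Mul(Add(1, -4), Pow(3, -1)))) = Add(Rational(4, 3), Mul(Rational(-1, 3), Mul(-3, Rational(1, 3)))) = Add(Rational(4, 3), Mul(Rational(-1, 3), -1)) = Add(Rational(4, 3), Rational(1, 3)) = Rational(5, 3))
G = -39 (G = Mul(Add(Add(Mul(Rational(5, 3), Pow(1, -1)), Mul(-1, Pow(3, -1))), 3), -9) = Mul(Add(Add(Mul(Rational(5, 3), 1), Mul(-1, Rational(1, 3))), 3), -9) = Mul(Add(Add(Rational(5, 3), Rational(-1, 3)), 3), -9) = Mul(Add(Rational(4, 3), 3), -9) = Mul(Rational(13, 3), -9) = -39)
Mul(Add(G, Mul(-1, -136)), -100) = Mul(Add(-39, Mul(-1, -136)), -100) = Mul(Add(-39, 136), -100) = Mul(97, -100) = -9700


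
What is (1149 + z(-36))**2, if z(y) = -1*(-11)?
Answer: 1345600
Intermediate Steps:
z(y) = 11
(1149 + z(-36))**2 = (1149 + 11)**2 = 1160**2 = 1345600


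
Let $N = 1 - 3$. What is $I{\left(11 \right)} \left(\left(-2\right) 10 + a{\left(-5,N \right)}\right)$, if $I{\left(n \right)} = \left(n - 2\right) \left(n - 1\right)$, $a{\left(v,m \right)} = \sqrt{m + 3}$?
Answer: $-1710$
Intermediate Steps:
$N = -2$ ($N = 1 - 3 = -2$)
$a{\left(v,m \right)} = \sqrt{3 + m}$
$I{\left(n \right)} = \left(-1 + n\right) \left(-2 + n\right)$ ($I{\left(n \right)} = \left(-2 + n\right) \left(-1 + n\right) = \left(-1 + n\right) \left(-2 + n\right)$)
$I{\left(11 \right)} \left(\left(-2\right) 10 + a{\left(-5,N \right)}\right) = \left(2 + 11^{2} - 33\right) \left(\left(-2\right) 10 + \sqrt{3 - 2}\right) = \left(2 + 121 - 33\right) \left(-20 + \sqrt{1}\right) = 90 \left(-20 + 1\right) = 90 \left(-19\right) = -1710$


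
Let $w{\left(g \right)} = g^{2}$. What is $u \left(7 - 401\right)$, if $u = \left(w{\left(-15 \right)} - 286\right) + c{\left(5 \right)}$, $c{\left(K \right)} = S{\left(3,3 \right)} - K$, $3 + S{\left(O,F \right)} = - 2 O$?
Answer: $29550$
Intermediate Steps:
$S{\left(O,F \right)} = -3 - 2 O$
$c{\left(K \right)} = -9 - K$ ($c{\left(K \right)} = \left(-3 - 6\right) - K = -9 - K$)
$u = -75$ ($u = \left(\left(-15\right)^{2} - 286\right) - 14 = \left(225 - 286\right) - 14 = -61 - 14 = -75$)
$u \left(7 - 401\right) = - 75 \left(7 - 401\right) = \left(-75\right) \left(-394\right) = 29550$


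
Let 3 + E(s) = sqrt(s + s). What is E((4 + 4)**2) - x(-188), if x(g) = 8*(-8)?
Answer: 61 + 8*sqrt(2) ≈ 72.314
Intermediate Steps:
E(s) = -3 + sqrt(2)*sqrt(s) (E(s) = -3 + sqrt(s + s) = -3 + sqrt(2*s) = -3 + sqrt(2)*sqrt(s))
x(g) = -64
E((4 + 4)**2) - x(-188) = (-3 + sqrt(2)*sqrt((4 + 4)**2)) - 1*(-64) = (-3 + sqrt(2)*sqrt(8**2)) + 64 = (-3 + sqrt(2)*sqrt(64)) + 64 = (-3 + sqrt(2)*8) + 64 = (-3 + 8*sqrt(2)) + 64 = 61 + 8*sqrt(2)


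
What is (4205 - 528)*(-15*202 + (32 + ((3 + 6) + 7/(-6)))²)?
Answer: -191053243/36 ≈ -5.3070e+6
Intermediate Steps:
(4205 - 528)*(-15*202 + (32 + ((3 + 6) + 7/(-6)))²) = 3677*(-3030 + (32 + (9 + 7*(-⅙)))²) = 3677*(-3030 + (32 + (9 - 7/6))²) = 3677*(-3030 + (32 + 47/6)²) = 3677*(-3030 + (239/6)²) = 3677*(-3030 + 57121/36) = 3677*(-51959/36) = -191053243/36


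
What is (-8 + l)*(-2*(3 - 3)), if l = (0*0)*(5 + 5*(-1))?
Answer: 0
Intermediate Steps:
l = 0 (l = 0*(5 - 5) = 0*0 = 0)
(-8 + l)*(-2*(3 - 3)) = (-8 + 0)*(-2*(3 - 3)) = -(-16)*0 = -8*0 = 0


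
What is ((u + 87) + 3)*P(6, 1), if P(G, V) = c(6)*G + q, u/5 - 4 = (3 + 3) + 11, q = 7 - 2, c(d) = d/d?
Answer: 2145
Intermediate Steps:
c(d) = 1
q = 5
u = 105 (u = 20 + 5*((3 + 3) + 11) = 20 + 5*(6 + 11) = 20 + 5*17 = 20 + 85 = 105)
P(G, V) = 5 + G (P(G, V) = 1*G + 5 = G + 5 = 5 + G)
((u + 87) + 3)*P(6, 1) = ((105 + 87) + 3)*(5 + 6) = (192 + 3)*11 = 195*11 = 2145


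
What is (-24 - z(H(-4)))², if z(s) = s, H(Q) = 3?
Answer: 729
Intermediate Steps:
(-24 - z(H(-4)))² = (-24 - 1*3)² = (-24 - 3)² = (-27)² = 729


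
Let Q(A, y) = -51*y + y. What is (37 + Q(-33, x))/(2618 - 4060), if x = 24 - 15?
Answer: 59/206 ≈ 0.28641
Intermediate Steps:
x = 9
Q(A, y) = -50*y
(37 + Q(-33, x))/(2618 - 4060) = (37 - 50*9)/(2618 - 4060) = (37 - 450)/(-1442) = -413*(-1/1442) = 59/206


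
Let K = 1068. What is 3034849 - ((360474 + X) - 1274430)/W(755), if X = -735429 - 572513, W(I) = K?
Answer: 1621720315/534 ≈ 3.0369e+6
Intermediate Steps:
W(I) = 1068
X = -1307942
3034849 - ((360474 + X) - 1274430)/W(755) = 3034849 - ((360474 - 1307942) - 1274430)/1068 = 3034849 - (-947468 - 1274430)/1068 = 3034849 - (-2221898)/1068 = 3034849 - 1*(-1110949/534) = 3034849 + 1110949/534 = 1621720315/534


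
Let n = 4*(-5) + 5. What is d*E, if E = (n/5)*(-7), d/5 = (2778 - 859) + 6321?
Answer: 865200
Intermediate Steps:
n = -15 (n = -20 + 5 = -15)
d = 41200 (d = 5*((2778 - 859) + 6321) = 5*(1919 + 6321) = 5*8240 = 41200)
E = 21 (E = (-15/5)*(-7) = ((⅕)*(-15))*(-7) = -3*(-7) = 21)
d*E = 41200*21 = 865200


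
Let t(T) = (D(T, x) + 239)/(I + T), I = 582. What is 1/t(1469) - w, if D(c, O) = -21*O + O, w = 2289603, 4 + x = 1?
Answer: -684589246/299 ≈ -2.2896e+6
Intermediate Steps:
x = -3 (x = -4 + 1 = -3)
D(c, O) = -20*O
t(T) = 299/(582 + T) (t(T) = (-20*(-3) + 239)/(582 + T) = (60 + 239)/(582 + T) = 299/(582 + T))
1/t(1469) - w = 1/(299/(582 + 1469)) - 1*2289603 = 1/(299/2051) - 2289603 = 2051/299 - 2289603 = -684589246/299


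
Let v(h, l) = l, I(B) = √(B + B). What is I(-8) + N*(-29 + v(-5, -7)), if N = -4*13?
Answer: 1872 + 4*I ≈ 1872.0 + 4.0*I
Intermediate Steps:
I(B) = √2*√B (I(B) = √(2*B) = √2*√B)
N = -52
I(-8) + N*(-29 + v(-5, -7)) = √2*√(-8) - 52*(-29 - 7) = √2*(2*I*√2) - 52*(-36) = 4*I + 1872 = 1872 + 4*I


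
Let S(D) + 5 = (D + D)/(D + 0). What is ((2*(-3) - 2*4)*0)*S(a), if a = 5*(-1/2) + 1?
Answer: 0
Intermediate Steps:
a = -3/2 (a = 5*(-1*1/2) + 1 = 5*(-1/2) + 1 = -5/2 + 1 = -3/2 ≈ -1.5000)
S(D) = -3 (S(D) = -5 + (D + D)/(D + 0) = -5 + (2*D)/D = -5 + 2 = -3)
((2*(-3) - 2*4)*0)*S(a) = ((2*(-3) - 2*4)*0)*(-3) = ((-6 - 8)*0)*(-3) = -14*0*(-3) = 0*(-3) = 0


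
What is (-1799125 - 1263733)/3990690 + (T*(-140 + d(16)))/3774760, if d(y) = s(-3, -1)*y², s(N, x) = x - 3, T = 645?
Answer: -33085645687/34236129510 ≈ -0.96640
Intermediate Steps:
s(N, x) = -3 + x
d(y) = -4*y² (d(y) = (-3 - 1)*y² = -4*y²)
(-1799125 - 1263733)/3990690 + (T*(-140 + d(16)))/3774760 = (-1799125 - 1263733)/3990690 + (645*(-140 - 4*16²))/3774760 = -3062858*1/3990690 + (645*(-140 - 4*256))*(1/3774760) = -1531429/1995345 + (645*(-140 - 1024))*(1/3774760) = -1531429/1995345 + (645*(-1164))*(1/3774760) = -1531429/1995345 - 750780*1/3774760 = -1531429/1995345 - 37539/188738 = -33085645687/34236129510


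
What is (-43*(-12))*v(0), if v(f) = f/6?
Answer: 0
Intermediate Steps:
v(f) = f/6 (v(f) = f*(1/6) = f/6)
(-43*(-12))*v(0) = (-43*(-12))*((1/6)*0) = 516*0 = 0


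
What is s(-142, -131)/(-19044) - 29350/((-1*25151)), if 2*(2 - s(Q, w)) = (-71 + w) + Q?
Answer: 92427521/79829274 ≈ 1.1578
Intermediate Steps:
s(Q, w) = 75/2 - Q/2 - w/2 (s(Q, w) = 2 - ((-71 + w) + Q)/2 = 2 - (-71 + Q + w)/2 = 2 + (71/2 - Q/2 - w/2) = 75/2 - Q/2 - w/2)
s(-142, -131)/(-19044) - 29350/((-1*25151)) = (75/2 - ½*(-142) - ½*(-131))/(-19044) - 29350/((-1*25151)) = (75/2 + 71 + 131/2)*(-1/19044) - 29350/(-25151) = 174*(-1/19044) - 29350*(-1/25151) = -29/3174 + 29350/25151 = 92427521/79829274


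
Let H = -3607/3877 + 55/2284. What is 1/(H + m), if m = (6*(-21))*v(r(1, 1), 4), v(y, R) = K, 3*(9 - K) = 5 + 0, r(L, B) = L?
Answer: -8855068/8190107985 ≈ -0.0010812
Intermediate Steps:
K = 22/3 (K = 9 - (5 + 0)/3 = 9 - 1/3*5 = 9 - 5/3 = 22/3 ≈ 7.3333)
v(y, R) = 22/3
H = -8025153/8855068 (H = -3607*1/3877 + 55*(1/2284) = -3607/3877 + 55/2284 = -8025153/8855068 ≈ -0.90628)
m = -924 (m = (6*(-21))*(22/3) = -126*22/3 = -924)
1/(H + m) = 1/(-8025153/8855068 - 924) = 1/(-8190107985/8855068) = -8855068/8190107985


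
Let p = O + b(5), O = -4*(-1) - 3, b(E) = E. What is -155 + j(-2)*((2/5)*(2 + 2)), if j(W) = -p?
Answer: -823/5 ≈ -164.60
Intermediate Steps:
O = 1 (O = 4 - 3 = 1)
p = 6 (p = 1 + 5 = 6)
j(W) = -6 (j(W) = -1*6 = -6)
-155 + j(-2)*((2/5)*(2 + 2)) = -155 - 6*2/5*(2 + 2) = -155 - 6*2*(⅕)*4 = -155 - 12*4/5 = -155 - 6*8/5 = -155 - 48/5 = -823/5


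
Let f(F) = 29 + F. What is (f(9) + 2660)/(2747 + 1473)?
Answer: 1349/2110 ≈ 0.63934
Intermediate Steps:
(f(9) + 2660)/(2747 + 1473) = ((29 + 9) + 2660)/(2747 + 1473) = (38 + 2660)/4220 = 2698*(1/4220) = 1349/2110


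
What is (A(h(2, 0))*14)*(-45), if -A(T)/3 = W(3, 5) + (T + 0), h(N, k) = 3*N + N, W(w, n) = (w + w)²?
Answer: 83160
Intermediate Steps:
W(w, n) = 4*w² (W(w, n) = (2*w)² = 4*w²)
h(N, k) = 4*N
A(T) = -108 - 3*T (A(T) = -3*(4*3² + (T + 0)) = -3*(4*9 + T) = -3*(36 + T) = -108 - 3*T)
(A(h(2, 0))*14)*(-45) = ((-108 - 12*2)*14)*(-45) = ((-108 - 3*8)*14)*(-45) = ((-108 - 24)*14)*(-45) = -132*14*(-45) = -1848*(-45) = 83160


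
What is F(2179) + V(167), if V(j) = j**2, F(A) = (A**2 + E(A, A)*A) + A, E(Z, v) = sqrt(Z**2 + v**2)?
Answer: 4778109 + 4748041*sqrt(2) ≈ 1.1493e+7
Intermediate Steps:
F(A) = A + A**2 + A*sqrt(2)*sqrt(A**2) (F(A) = (A**2 + sqrt(A**2 + A**2)*A) + A = (A**2 + sqrt(2*A**2)*A) + A = (A**2 + (sqrt(2)*sqrt(A**2))*A) + A = (A**2 + A*sqrt(2)*sqrt(A**2)) + A = A + A**2 + A*sqrt(2)*sqrt(A**2))
F(2179) + V(167) = 2179*(1 + 2179 + sqrt(2)*sqrt(2179**2)) + 167**2 = 2179*(1 + 2179 + sqrt(2)*sqrt(4748041)) + 27889 = 2179*(1 + 2179 + sqrt(2)*2179) + 27889 = 2179*(1 + 2179 + 2179*sqrt(2)) + 27889 = 2179*(2180 + 2179*sqrt(2)) + 27889 = (4750220 + 4748041*sqrt(2)) + 27889 = 4778109 + 4748041*sqrt(2)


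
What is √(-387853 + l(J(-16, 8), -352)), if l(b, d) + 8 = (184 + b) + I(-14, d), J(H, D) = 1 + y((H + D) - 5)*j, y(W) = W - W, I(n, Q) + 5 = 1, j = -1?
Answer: 4*I*√24230 ≈ 622.64*I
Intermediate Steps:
I(n, Q) = -4 (I(n, Q) = -5 + 1 = -4)
y(W) = 0
J(H, D) = 1 (J(H, D) = 1 + 0*(-1) = 1 + 0 = 1)
l(b, d) = 172 + b (l(b, d) = -8 + ((184 + b) - 4) = -8 + (180 + b) = 172 + b)
√(-387853 + l(J(-16, 8), -352)) = √(-387853 + (172 + 1)) = √(-387853 + 173) = √(-387680) = 4*I*√24230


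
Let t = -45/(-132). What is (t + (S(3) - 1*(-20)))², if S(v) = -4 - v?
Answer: 344569/1936 ≈ 177.98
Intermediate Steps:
t = 15/44 (t = -45*(-1/132) = 15/44 ≈ 0.34091)
(t + (S(3) - 1*(-20)))² = (15/44 + ((-4 - 1*3) - 1*(-20)))² = (15/44 + ((-4 - 3) + 20))² = (15/44 + (-7 + 20))² = (15/44 + 13)² = (587/44)² = 344569/1936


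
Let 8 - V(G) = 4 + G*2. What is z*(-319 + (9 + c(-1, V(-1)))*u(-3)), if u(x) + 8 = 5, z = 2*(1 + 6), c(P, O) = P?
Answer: -4802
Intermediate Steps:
V(G) = 4 - 2*G (V(G) = 8 - (4 + G*2) = 8 - (4 + 2*G) = 8 + (-4 - 2*G) = 4 - 2*G)
z = 14 (z = 2*7 = 14)
u(x) = -3 (u(x) = -8 + 5 = -3)
z*(-319 + (9 + c(-1, V(-1)))*u(-3)) = 14*(-319 + (9 - 1)*(-3)) = 14*(-319 + 8*(-3)) = 14*(-319 - 24) = 14*(-343) = -4802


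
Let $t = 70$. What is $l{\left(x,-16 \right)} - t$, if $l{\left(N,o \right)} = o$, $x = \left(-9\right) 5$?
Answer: $-86$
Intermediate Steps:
$x = -45$
$l{\left(x,-16 \right)} - t = -16 - 70 = -86$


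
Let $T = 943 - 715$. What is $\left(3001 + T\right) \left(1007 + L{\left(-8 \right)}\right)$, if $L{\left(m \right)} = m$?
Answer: $3225771$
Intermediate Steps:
$T = 228$ ($T = 943 - 715 = 228$)
$\left(3001 + T\right) \left(1007 + L{\left(-8 \right)}\right) = \left(3001 + 228\right) \left(1007 - 8\right) = 3229 \cdot 999 = 3225771$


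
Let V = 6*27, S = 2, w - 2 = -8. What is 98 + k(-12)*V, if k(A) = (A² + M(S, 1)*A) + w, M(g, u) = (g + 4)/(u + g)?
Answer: 18566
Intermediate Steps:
w = -6 (w = 2 - 8 = -6)
M(g, u) = (4 + g)/(g + u)
V = 162
k(A) = -6 + A² + 2*A (k(A) = (A² + ((4 + 2)/(2 + 1))*A) - 6 = (A² + (6/3)*A) - 6 = (A² + ((⅓)*6)*A) - 6 = (A² + 2*A) - 6 = -6 + A² + 2*A)
98 + k(-12)*V = 98 + (-6 + (-12)² + 2*(-12))*162 = 98 + (-6 + 144 - 24)*162 = 98 + 114*162 = 98 + 18468 = 18566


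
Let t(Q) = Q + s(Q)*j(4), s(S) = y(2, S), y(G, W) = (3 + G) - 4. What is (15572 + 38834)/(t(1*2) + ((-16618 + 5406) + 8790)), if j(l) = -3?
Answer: -54406/2423 ≈ -22.454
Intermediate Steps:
y(G, W) = -1 + G
s(S) = 1 (s(S) = -1 + 2 = 1)
t(Q) = -3 + Q (t(Q) = Q + 1*(-3) = Q - 3 = -3 + Q)
(15572 + 38834)/(t(1*2) + ((-16618 + 5406) + 8790)) = (15572 + 38834)/((-3 + 1*2) + ((-16618 + 5406) + 8790)) = 54406/((-3 + 2) + (-11212 + 8790)) = 54406/(-1 - 2422) = 54406/(-2423) = 54406*(-1/2423) = -54406/2423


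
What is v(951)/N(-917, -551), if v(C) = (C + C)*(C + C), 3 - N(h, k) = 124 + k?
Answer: 1808802/215 ≈ 8413.0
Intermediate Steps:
N(h, k) = -121 - k (N(h, k) = 3 - (124 + k) = 3 + (-124 - k) = -121 - k)
v(C) = 4*C² (v(C) = (2*C)*(2*C) = 4*C²)
v(951)/N(-917, -551) = (4*951²)/(-121 - 1*(-551)) = (4*904401)/(-121 + 551) = 3617604/430 = 3617604*(1/430) = 1808802/215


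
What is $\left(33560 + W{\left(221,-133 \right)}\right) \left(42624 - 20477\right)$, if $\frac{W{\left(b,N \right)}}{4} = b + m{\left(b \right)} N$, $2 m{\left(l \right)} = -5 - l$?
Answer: $2094220320$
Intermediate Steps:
$m{\left(l \right)} = - \frac{5}{2} - \frac{l}{2}$ ($m{\left(l \right)} = \frac{-5 - l}{2} = - \frac{5}{2} - \frac{l}{2}$)
$W{\left(b,N \right)} = 4 b + 4 N \left(- \frac{5}{2} - \frac{b}{2}\right)$ ($W{\left(b,N \right)} = 4 \left(b + \left(- \frac{5}{2} - \frac{b}{2}\right) N\right) = 4 \left(b + N \left(- \frac{5}{2} - \frac{b}{2}\right)\right) = 4 b + 4 N \left(- \frac{5}{2} - \frac{b}{2}\right)$)
$\left(33560 + W{\left(221,-133 \right)}\right) \left(42624 - 20477\right) = \left(33560 - \left(-884 - 266 \left(5 + 221\right)\right)\right) \left(42624 - 20477\right) = \left(33560 - \left(-884 - 60116\right)\right) 22147 = \left(33560 + \left(884 + 60116\right)\right) 22147 = \left(33560 + 61000\right) 22147 = 94560 \cdot 22147 = 2094220320$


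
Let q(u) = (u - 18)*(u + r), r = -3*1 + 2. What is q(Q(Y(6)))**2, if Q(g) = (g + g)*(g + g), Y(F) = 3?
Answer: 396900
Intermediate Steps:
r = -1 (r = -3 + 2 = -1)
Q(g) = 4*g**2 (Q(g) = (2*g)*(2*g) = 4*g**2)
q(u) = (-1 + u)*(-18 + u) (q(u) = (u - 18)*(u - 1) = (-18 + u)*(-1 + u) = (-1 + u)*(-18 + u))
q(Q(Y(6)))**2 = (18 + (4*3**2)**2 - 76*3**2)**2 = (18 + (4*9)**2 - 76*9)**2 = (18 + 36**2 - 19*36)**2 = (18 + 1296 - 684)**2 = 630**2 = 396900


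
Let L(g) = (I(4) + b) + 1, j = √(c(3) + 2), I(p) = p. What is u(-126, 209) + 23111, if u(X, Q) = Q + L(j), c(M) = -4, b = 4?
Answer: 23329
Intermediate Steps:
j = I*√2 (j = √(-4 + 2) = √(-2) = I*√2 ≈ 1.4142*I)
L(g) = 9 (L(g) = (4 + 4) + 1 = 8 + 1 = 9)
u(X, Q) = 9 + Q (u(X, Q) = Q + 9 = 9 + Q)
u(-126, 209) + 23111 = (9 + 209) + 23111 = 218 + 23111 = 23329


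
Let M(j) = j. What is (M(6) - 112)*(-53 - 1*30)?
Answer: 8798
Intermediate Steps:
(M(6) - 112)*(-53 - 1*30) = (6 - 112)*(-53 - 1*30) = -106*(-53 - 30) = -106*(-83) = 8798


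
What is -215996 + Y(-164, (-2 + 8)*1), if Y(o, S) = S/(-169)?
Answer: -36503330/169 ≈ -2.1600e+5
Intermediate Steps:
Y(o, S) = -S/169 (Y(o, S) = S*(-1/169) = -S/169)
-215996 + Y(-164, (-2 + 8)*1) = -215996 - (-2 + 8)/169 = -215996 - 6/169 = -36503330/169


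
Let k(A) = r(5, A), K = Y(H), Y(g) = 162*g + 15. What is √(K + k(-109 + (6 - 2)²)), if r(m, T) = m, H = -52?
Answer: 2*I*√2101 ≈ 91.673*I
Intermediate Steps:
Y(g) = 15 + 162*g
K = -8409 (K = 15 + 162*(-52) = 15 - 8424 = -8409)
k(A) = 5
√(K + k(-109 + (6 - 2)²)) = √(-8409 + 5) = √(-8404) = 2*I*√2101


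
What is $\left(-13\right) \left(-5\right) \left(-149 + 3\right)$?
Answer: $-9490$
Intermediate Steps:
$\left(-13\right) \left(-5\right) \left(-149 + 3\right) = 65 \left(-146\right) = -9490$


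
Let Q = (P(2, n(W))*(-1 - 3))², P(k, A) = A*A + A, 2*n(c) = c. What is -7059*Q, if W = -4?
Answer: -451776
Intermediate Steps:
n(c) = c/2
P(k, A) = A + A² (P(k, A) = A² + A = A + A²)
Q = 64 (Q = ((((½)*(-4))*(1 + (½)*(-4)))*(-1 - 3))² = (-2*(1 - 2)*(-4))² = (-2*(-1)*(-4))² = (2*(-4))² = (-8)² = 64)
-7059*Q = -7059*64 = -451776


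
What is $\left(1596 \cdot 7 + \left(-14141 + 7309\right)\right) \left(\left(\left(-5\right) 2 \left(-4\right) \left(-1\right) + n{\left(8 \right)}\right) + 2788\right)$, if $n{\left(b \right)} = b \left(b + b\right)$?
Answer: $12481840$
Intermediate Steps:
$n{\left(b \right)} = 2 b^{2}$ ($n{\left(b \right)} = b 2 b = 2 b^{2}$)
$\left(1596 \cdot 7 + \left(-14141 + 7309\right)\right) \left(\left(\left(-5\right) 2 \left(-4\right) \left(-1\right) + n{\left(8 \right)}\right) + 2788\right) = \left(1596 \cdot 7 + \left(-14141 + 7309\right)\right) \left(\left(\left(-5\right) 2 \left(-4\right) \left(-1\right) + 2 \cdot 8^{2}\right) + 2788\right) = \left(11172 - 6832\right) \left(\left(\left(-10\right) \left(-4\right) \left(-1\right) + 2 \cdot 64\right) + 2788\right) = 4340 \left(\left(40 \left(-1\right) + 128\right) + 2788\right) = 4340 \left(\left(-40 + 128\right) + 2788\right) = 4340 \left(88 + 2788\right) = 4340 \cdot 2876 = 12481840$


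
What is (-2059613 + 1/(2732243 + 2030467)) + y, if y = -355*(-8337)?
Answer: 4286543779621/4762710 ≈ 9.0002e+5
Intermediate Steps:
y = 2959635
(-2059613 + 1/(2732243 + 2030467)) + y = (-2059613 + 1/(2732243 + 2030467)) + 2959635 = (-2059613 + 1/4762710) + 2959635 = -9809339431229/4762710 + 2959635 = 4286543779621/4762710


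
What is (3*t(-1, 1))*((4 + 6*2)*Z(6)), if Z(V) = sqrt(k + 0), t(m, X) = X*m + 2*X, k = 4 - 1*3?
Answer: 48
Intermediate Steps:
k = 1 (k = 4 - 3 = 1)
t(m, X) = 2*X + X*m
Z(V) = 1 (Z(V) = sqrt(1 + 0) = sqrt(1) = 1)
(3*t(-1, 1))*((4 + 6*2)*Z(6)) = (3*(1*(2 - 1)))*((4 + 6*2)*1) = (3*(1*1))*((4 + 12)*1) = (3*1)*(16*1) = 3*16 = 48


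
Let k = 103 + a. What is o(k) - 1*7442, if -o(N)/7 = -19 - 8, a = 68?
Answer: -7253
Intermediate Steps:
k = 171 (k = 103 + 68 = 171)
o(N) = 189 (o(N) = -7*(-19 - 8) = -7*(-27) = 189)
o(k) - 1*7442 = 189 - 1*7442 = 189 - 7442 = -7253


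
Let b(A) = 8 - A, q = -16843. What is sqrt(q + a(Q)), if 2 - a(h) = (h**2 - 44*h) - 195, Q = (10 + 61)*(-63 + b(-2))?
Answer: I*sqrt(14342387) ≈ 3787.1*I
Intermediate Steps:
Q = -3763 (Q = (10 + 61)*(-63 + (8 - 1*(-2))) = 71*(-63 + (8 + 2)) = 71*(-63 + 10) = 71*(-53) = -3763)
a(h) = 197 - h**2 + 44*h (a(h) = 2 - ((h**2 - 44*h) - 195) = 2 - (-195 + h**2 - 44*h) = 2 + (195 - h**2 + 44*h) = 197 - h**2 + 44*h)
sqrt(q + a(Q)) = sqrt(-16843 + (197 - 1*(-3763)**2 + 44*(-3763))) = sqrt(-16843 + (197 - 1*14160169 - 165572)) = sqrt(-16843 + (197 - 14160169 - 165572)) = sqrt(-16843 - 14325544) = sqrt(-14342387) = I*sqrt(14342387)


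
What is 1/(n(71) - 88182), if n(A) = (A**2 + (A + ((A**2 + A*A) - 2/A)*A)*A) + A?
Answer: 1/50745191 ≈ 1.9706e-8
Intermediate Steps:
n(A) = A + A**2 + A*(A + A*(-2/A + 2*A**2)) (n(A) = (A**2 + (A + ((A**2 + A**2) - 2/A)*A)*A) + A = (A**2 + (A + (2*A**2 - 2/A)*A)*A) + A = (A**2 + (A + (-2/A + 2*A**2)*A)*A) + A = (A**2 + (A + A*(-2/A + 2*A**2))*A) + A = (A**2 + A*(A + A*(-2/A + 2*A**2))) + A = A + A**2 + A*(A + A*(-2/A + 2*A**2)))
1/(n(71) - 88182) = 1/(71*(-1 + 2*71 + 2*71**3) - 88182) = 1/(71*(-1 + 142 + 2*357911) - 88182) = 1/(71*(-1 + 142 + 715822) - 88182) = 1/(71*715963 - 88182) = 1/(50833373 - 88182) = 1/50745191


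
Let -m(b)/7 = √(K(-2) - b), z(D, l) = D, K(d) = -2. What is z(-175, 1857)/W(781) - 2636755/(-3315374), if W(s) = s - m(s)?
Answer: 628176677095/1074724897336 + 3675*I*√87/648328 ≈ 0.5845 + 0.052872*I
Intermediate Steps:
m(b) = -7*√(-2 - b)
W(s) = s + 7*√(-2 - s) (W(s) = s - (-7)*√(-2 - s) = s + 7*√(-2 - s))
z(-175, 1857)/W(781) - 2636755/(-3315374) = -175/(781 + 7*√(-2 - 1*781)) - 2636755/(-3315374) = -175/(781 + 7*√(-2 - 781)) - 2636755*(-1/3315374) = -175/(781 + 7*√(-783)) + 2636755/3315374 = -175/(781 + 7*(3*I*√87)) + 2636755/3315374 = -175/(781 + 21*I*√87) + 2636755/3315374 = 2636755/3315374 - 175/(781 + 21*I*√87)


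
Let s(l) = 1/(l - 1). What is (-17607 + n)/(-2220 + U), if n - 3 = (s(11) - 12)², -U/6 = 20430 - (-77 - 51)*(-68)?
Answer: 1746239/7257600 ≈ 0.24061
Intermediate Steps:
s(l) = 1/(-1 + l)
U = -70356 (U = -6*(20430 - (-77 - 51)*(-68)) = -6*(20430 - (-128)*(-68)) = -6*(20430 - 1*8704) = -6*(20430 - 8704) = -6*11726 = -70356)
n = 14461/100 (n = 3 + (1/(-1 + 11) - 12)² = 3 + (1/10 - 12)² = 3 + (⅒ - 12)² = 3 + (-119/10)² = 3 + 14161/100 = 14461/100 ≈ 144.61)
(-17607 + n)/(-2220 + U) = (-17607 + 14461/100)/(-2220 - 70356) = -1746239/100/(-72576) = -1746239/100*(-1/72576) = 1746239/7257600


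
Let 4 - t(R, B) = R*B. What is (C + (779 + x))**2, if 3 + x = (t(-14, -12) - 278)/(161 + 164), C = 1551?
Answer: 3380375881/625 ≈ 5.4086e+6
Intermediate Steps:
t(R, B) = 4 - B*R (t(R, B) = 4 - R*B = 4 - B*R)
x = -109/25 (x = -3 + ((4 - 1*(-12)*(-14)) - 278)/(161 + 164) = -3 + ((4 - 168) - 278)/325 = -3 + (-164 - 278)*(1/325) = -3 - 442*1/325 = -3 - 34/25 = -109/25 ≈ -4.3600)
(C + (779 + x))**2 = (1551 + (779 - 109/25))**2 = (1551 + 19366/25)**2 = (58141/25)**2 = 3380375881/625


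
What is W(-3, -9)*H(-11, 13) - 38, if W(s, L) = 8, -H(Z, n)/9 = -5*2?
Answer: 682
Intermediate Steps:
H(Z, n) = 90 (H(Z, n) = -(-45)*2 = -9*(-10) = 90)
W(-3, -9)*H(-11, 13) - 38 = 8*90 - 38 = 720 - 38 = 682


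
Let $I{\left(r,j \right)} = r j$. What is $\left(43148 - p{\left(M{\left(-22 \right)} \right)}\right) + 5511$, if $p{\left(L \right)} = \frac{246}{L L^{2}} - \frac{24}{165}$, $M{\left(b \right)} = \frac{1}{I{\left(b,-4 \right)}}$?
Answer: $- \frac{9217639907}{55} \approx -1.6759 \cdot 10^{8}$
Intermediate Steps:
$I{\left(r,j \right)} = j r$
$M{\left(b \right)} = - \frac{1}{4 b}$ ($M{\left(b \right)} = \frac{1}{\left(-4\right) b} = - \frac{1}{4 b}$)
$p{\left(L \right)} = - \frac{8}{55} + \frac{246}{L^{3}}$ ($p{\left(L \right)} = \frac{246}{L^{3}} - \frac{8}{55} = - \frac{8}{55} + \frac{246}{L^{3}}$)
$\left(43148 - p{\left(M{\left(-22 \right)} \right)}\right) + 5511 = \left(43148 - \left(- \frac{8}{55} + \frac{246}{\frac{1}{681472}}\right)\right) + 5511 = \left(43148 - \left(- \frac{8}{55} + 246 \frac{1}{(\frac{1}{88})^{3}}\right)\right) + 5511 = \left(43148 - \left(- \frac{8}{55} + 246 \cdot 681472\right)\right) + 5511 = \left(43148 - \left(- \frac{8}{55} + 167642112\right)\right) + 5511 = \left(43148 - \frac{9220316152}{55}\right) + 5511 = - \frac{9217943012}{55} + 5511 = - \frac{9217639907}{55}$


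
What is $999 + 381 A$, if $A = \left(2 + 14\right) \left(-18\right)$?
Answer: $-108729$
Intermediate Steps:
$A = -288$ ($A = 16 \left(-18\right) = -288$)
$999 + 381 A = 999 + 381 \left(-288\right) = 999 - 109728 = -108729$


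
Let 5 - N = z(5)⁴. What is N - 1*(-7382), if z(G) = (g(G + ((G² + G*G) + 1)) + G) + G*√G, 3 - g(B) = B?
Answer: -7044654 + 2331840*√5 ≈ -1.8305e+6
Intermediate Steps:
g(B) = 3 - B
z(G) = 2 + G^(3/2) - 2*G² (z(G) = ((3 - (G + ((G² + G*G) + 1))) + G) + G*√G = ((3 - (G + ((G² + G²) + 1))) + G) + G^(3/2) = ((3 - (G + (2*G² + 1))) + G) + G^(3/2) = ((3 - (G + (1 + 2*G²))) + G) + G^(3/2) = ((3 - (1 + G + 2*G²)) + G) + G^(3/2) = ((3 + (-1 - G - 2*G²)) + G) + G^(3/2) = ((2 - G - 2*G²) + G) + G^(3/2) = (2 - 2*G²) + G^(3/2) = 2 + G^(3/2) - 2*G²)
N = 5 - (-48 + 5*√5)⁴ (N = 5 - (2 + 5^(3/2) - 2*5²)⁴ = 5 - (2 + 5*√5 - 2*25)⁴ = 5 - (2 + 5*√5 - 50)⁴ = 5 - (-48 + 5*√5)⁴ ≈ -1.8379e+6)
N - 1*(-7382) = (-7052036 + 2331840*√5) - 1*(-7382) = (-7052036 + 2331840*√5) + 7382 = -7044654 + 2331840*√5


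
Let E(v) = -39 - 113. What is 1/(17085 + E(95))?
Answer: 1/16933 ≈ 5.9056e-5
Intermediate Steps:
E(v) = -152
1/(17085 + E(95)) = 1/(17085 - 152) = 1/16933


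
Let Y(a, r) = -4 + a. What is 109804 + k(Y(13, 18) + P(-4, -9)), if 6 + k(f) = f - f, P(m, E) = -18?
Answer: 109798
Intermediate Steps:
k(f) = -6 (k(f) = -6 + (f - f) = -6 + 0 = -6)
109804 + k(Y(13, 18) + P(-4, -9)) = 109804 - 6 = 109798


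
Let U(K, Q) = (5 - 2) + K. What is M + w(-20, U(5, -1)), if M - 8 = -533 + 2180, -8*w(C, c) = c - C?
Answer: 3303/2 ≈ 1651.5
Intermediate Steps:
U(K, Q) = 3 + K
w(C, c) = -c/8 + C/8 (w(C, c) = -(c - C)/8 = -c/8 + C/8)
M = 1655 (M = 8 + (-533 + 2180) = 8 + 1647 = 1655)
M + w(-20, U(5, -1)) = 1655 + (-(3 + 5)/8 + (⅛)*(-20)) = 1655 + (-⅛*8 - 5/2) = 1655 + (-1 - 5/2) = 1655 - 7/2 = 3303/2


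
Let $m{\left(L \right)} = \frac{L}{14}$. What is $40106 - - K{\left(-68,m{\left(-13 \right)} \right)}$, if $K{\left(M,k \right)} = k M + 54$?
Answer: $\frac{281562}{7} \approx 40223.0$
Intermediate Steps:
$m{\left(L \right)} = \frac{L}{14}$ ($m{\left(L \right)} = L \frac{1}{14} = \frac{L}{14}$)
$K{\left(M,k \right)} = 54 + M k$ ($K{\left(M,k \right)} = M k + 54 = 54 + M k$)
$40106 - - K{\left(-68,m{\left(-13 \right)} \right)} = 40106 - - (54 - 68 \cdot \frac{1}{14} \left(-13\right)) = 40106 - - (54 - - \frac{442}{7}) = 40106 - - (54 + \frac{442}{7}) = 40106 - \left(-1\right) \frac{820}{7} = 40106 - - \frac{820}{7} = 40106 + \frac{820}{7} = \frac{281562}{7}$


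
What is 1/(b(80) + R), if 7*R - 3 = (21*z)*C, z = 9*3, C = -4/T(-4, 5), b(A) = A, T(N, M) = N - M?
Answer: 7/815 ≈ 0.0085890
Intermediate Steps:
C = 4/9 (C = -4/(-4 - 1*5) = -4/(-4 - 5) = -4/(-9) = -4*(-⅑) = 4/9 ≈ 0.44444)
z = 27
R = 255/7 (R = 3/7 + ((21*27)*(4/9))/7 = 3/7 + (567*(4/9))/7 = 3/7 + (⅐)*252 = 3/7 + 36 = 255/7 ≈ 36.429)
1/(b(80) + R) = 1/(80 + 255/7) = 1/(815/7) = 7/815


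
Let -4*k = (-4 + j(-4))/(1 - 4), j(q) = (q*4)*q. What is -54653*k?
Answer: -273265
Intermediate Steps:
j(q) = 4*q² (j(q) = (4*q)*q = 4*q²)
k = 5 (k = -(-4 + 4*(-4)²)/(4*(1 - 4)) = -(-4 + 4*16)/(4*(-3)) = -(-4 + 64)*(-1)/(4*3) = -15*(-1)/3 = -¼*(-20) = 5)
-54653*k = -54653*5 = -273265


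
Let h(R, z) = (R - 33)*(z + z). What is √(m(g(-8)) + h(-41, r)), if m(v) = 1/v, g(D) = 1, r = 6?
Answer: I*√887 ≈ 29.783*I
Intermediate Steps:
h(R, z) = 2*z*(-33 + R) (h(R, z) = (-33 + R)*(2*z) = 2*z*(-33 + R))
√(m(g(-8)) + h(-41, r)) = √(1/1 + 2*6*(-33 - 41)) = √(1 + 2*6*(-74)) = √(1 - 888) = √(-887) = I*√887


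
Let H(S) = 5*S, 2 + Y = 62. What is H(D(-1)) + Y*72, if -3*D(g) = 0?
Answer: 4320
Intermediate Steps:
D(g) = 0 (D(g) = -1/3*0 = 0)
Y = 60 (Y = -2 + 62 = 60)
H(D(-1)) + Y*72 = 5*0 + 60*72 = 0 + 4320 = 4320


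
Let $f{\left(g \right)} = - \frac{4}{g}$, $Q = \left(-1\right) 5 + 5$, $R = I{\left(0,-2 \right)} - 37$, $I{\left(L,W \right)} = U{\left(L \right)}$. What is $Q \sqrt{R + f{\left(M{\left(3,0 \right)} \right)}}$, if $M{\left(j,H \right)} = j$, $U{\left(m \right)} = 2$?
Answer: $0$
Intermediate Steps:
$I{\left(L,W \right)} = 2$
$R = -35$ ($R = 2 - 37 = -35$)
$Q = 0$ ($Q = -5 + 5 = 0$)
$Q \sqrt{R + f{\left(M{\left(3,0 \right)} \right)}} = 0 \sqrt{-35 - \frac{4}{3}} = 0 \sqrt{- \frac{109}{3}} = 0 \frac{i \sqrt{327}}{3} = 0$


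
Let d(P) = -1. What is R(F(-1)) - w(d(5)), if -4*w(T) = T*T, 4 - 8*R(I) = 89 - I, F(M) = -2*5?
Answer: -93/8 ≈ -11.625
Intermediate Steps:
F(M) = -10
R(I) = -85/8 + I/8 (R(I) = ½ - (89 - I)/8 = ½ + (-89/8 + I/8) = -85/8 + I/8)
w(T) = -T²/4 (w(T) = -T*T/4 = -T²/4)
R(F(-1)) - w(d(5)) = (-85/8 + (⅛)*(-10)) - (-1)*(-1)²/4 = (-85/8 - 5/4) - (-1)/4 = -95/8 - 1*(-¼) = -95/8 + ¼ = -93/8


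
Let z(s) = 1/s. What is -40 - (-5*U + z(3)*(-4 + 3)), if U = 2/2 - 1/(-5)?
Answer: -101/3 ≈ -33.667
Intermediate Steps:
U = 6/5 (U = 2*(1/2) - 1*(-1/5) = 1 + 1/5 = 6/5 ≈ 1.2000)
-40 - (-5*U + z(3)*(-4 + 3)) = -40 - (-5*6/5 + (-4 + 3)/3) = -40 - (-6 + (1/3)*(-1)) = -40 - (-6 - 1/3) = -40 - 1*(-19/3) = -40 + 19/3 = -101/3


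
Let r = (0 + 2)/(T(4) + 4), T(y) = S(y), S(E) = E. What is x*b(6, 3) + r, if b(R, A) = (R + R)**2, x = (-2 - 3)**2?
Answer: 14401/4 ≈ 3600.3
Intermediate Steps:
x = 25 (x = (-5)**2 = 25)
T(y) = y
r = 1/4 (r = (0 + 2)/(4 + 4) = 2/8 = 2*(1/8) = 1/4 ≈ 0.25000)
b(R, A) = 4*R**2 (b(R, A) = (2*R)**2 = 4*R**2)
x*b(6, 3) + r = 25*(4*6**2) + 1/4 = 25*(4*36) + 1/4 = 25*144 + 1/4 = 3600 + 1/4 = 14401/4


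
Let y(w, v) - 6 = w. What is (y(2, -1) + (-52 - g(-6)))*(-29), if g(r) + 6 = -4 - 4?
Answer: 870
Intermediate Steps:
g(r) = -14 (g(r) = -6 + (-4 - 4) = -6 - 8 = -14)
y(w, v) = 6 + w
(y(2, -1) + (-52 - g(-6)))*(-29) = ((6 + 2) + (-52 - 1*(-14)))*(-29) = (8 + (-52 + 14))*(-29) = (8 - 38)*(-29) = -30*(-29) = 870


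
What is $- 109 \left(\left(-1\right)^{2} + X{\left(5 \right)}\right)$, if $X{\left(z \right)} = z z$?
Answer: $-2834$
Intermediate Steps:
$X{\left(z \right)} = z^{2}$
$- 109 \left(\left(-1\right)^{2} + X{\left(5 \right)}\right) = - 109 \left(\left(-1\right)^{2} + 5^{2}\right) = - 109 \left(1 + 25\right) = \left(-109\right) 26 = -2834$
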